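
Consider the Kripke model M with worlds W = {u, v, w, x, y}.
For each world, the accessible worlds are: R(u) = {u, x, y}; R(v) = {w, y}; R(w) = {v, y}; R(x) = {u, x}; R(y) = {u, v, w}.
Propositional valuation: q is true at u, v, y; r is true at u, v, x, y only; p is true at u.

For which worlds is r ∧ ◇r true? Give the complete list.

Recall that ◇ψ holds at a world iff ψ holds at some accessible world.
Let φ = r ∧ ◇r. Evaluate φ at each world:
  u (successors {u, x, y}): φ is true.
  v (successors {w, y}): φ is true.
  w (successors {v, y}): φ is false.
  x (successors {u, x}): φ is true.
  y (successors {u, v, w}): φ is true.
For instance, at y:
  At y: r is true, ◇r is true, so r ∧ ◇r is true.
    At y: ◇r requires r at some successor in {u, v, w}.
      r holds at u, so ◇r is true at y.
Satisfying worlds: {u, v, x, y}

u, v, x, y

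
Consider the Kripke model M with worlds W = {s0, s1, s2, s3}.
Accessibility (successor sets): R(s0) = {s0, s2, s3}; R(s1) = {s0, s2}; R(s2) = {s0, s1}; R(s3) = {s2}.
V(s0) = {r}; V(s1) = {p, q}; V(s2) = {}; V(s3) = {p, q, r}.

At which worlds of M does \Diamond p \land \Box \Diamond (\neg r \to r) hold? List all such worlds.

s2

Let φ = \Diamond p \land \Box \Diamond (\neg r \to r). Evaluate φ at each world:
  s0 (successors {s0, s2, s3}): φ is false.
  s1 (successors {s0, s2}): φ is false.
  s2 (successors {s0, s1}): φ is true.
  s3 (successors {s2}): φ is false.
For instance, at s1:
  At s1: \Diamond p is false, \Box \Diamond (\neg r \to r) is true, so \Diamond p \land \Box \Diamond (\neg r \to r) is false.
    At s1: \Diamond p requires p at some successor in {s0, s2}.
      At s0: p is false.
      At s2: p is false.
    So \Diamond p is false at s1.
    At s1: \Box \Diamond (\neg r \to r) requires \Diamond (\neg r \to r) at every successor {s0, s2}.
      At s0: \Diamond (\neg r \to r) is true.
      At s2: \Diamond (\neg r \to r) is true.
    So \Box \Diamond (\neg r \to r) is true at s1.
Satisfying worlds: {s2}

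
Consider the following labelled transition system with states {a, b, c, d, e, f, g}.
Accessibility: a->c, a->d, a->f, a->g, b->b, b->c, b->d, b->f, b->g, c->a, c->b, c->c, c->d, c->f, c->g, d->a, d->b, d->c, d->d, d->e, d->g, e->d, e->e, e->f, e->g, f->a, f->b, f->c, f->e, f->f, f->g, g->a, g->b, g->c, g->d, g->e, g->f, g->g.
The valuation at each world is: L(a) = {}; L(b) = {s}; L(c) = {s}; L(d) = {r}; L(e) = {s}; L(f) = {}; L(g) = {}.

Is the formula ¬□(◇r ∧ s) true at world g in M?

Yes

At g: □(◇r ∧ s) is false, so ¬□(◇r ∧ s) is true.
  At g: □(◇r ∧ s) requires ◇r ∧ s at every successor {a, b, c, d, e, f, g}.
    ◇r ∧ s fails at a, so □(◇r ∧ s) is false at g.
      At a: ◇r is true, s is false, so ◇r ∧ s is false.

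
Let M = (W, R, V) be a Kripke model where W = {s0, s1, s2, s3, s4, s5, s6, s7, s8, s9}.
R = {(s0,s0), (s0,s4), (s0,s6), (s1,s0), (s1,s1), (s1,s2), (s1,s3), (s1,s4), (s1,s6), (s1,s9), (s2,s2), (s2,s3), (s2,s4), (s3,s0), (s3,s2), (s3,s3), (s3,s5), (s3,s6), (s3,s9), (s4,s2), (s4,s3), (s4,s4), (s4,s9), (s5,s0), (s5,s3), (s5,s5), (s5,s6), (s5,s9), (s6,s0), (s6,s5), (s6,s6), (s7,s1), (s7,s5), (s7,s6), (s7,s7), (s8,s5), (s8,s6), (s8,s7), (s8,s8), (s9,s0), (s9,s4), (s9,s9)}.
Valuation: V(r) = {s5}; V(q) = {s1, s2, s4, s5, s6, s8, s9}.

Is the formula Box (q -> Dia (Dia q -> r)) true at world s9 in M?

No

At s9: Box (q -> Dia (Dia q -> r)) requires q -> Dia (Dia q -> r) at every successor {s0, s4, s9}.
  q -> Dia (Dia q -> r) fails at s4, so Box (q -> Dia (Dia q -> r)) is false at s9.
    At s4: q is true, Dia (Dia q -> r) is false, so q -> Dia (Dia q -> r) is false.
      At s4: Dia (Dia q -> r) requires Dia q -> r at some successor in {s2, s3, s4, s9}.
        At s2: Dia q -> r is false.
        At s3: Dia q -> r is false.
        At s4: Dia q -> r is false.
        At s9: Dia q -> r is false.
      So Dia (Dia q -> r) is false at s4.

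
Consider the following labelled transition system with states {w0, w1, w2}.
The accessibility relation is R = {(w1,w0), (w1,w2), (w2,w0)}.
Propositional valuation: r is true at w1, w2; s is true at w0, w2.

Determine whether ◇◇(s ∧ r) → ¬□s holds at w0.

Yes

Recall that □ψ holds at a world iff ψ holds at every accessible world, and ◇ψ holds iff ψ holds at some accessible world.
At w0: ◇◇(s ∧ r) is false, ¬□s is false, so ◇◇(s ∧ r) → ¬□s is true.
  At w0: no accessible worlds, so ◇◇(s ∧ r) is false.
  At w0: □s is true, so ¬□s is false.
    At w0: no accessible worlds, so □s holds vacuously.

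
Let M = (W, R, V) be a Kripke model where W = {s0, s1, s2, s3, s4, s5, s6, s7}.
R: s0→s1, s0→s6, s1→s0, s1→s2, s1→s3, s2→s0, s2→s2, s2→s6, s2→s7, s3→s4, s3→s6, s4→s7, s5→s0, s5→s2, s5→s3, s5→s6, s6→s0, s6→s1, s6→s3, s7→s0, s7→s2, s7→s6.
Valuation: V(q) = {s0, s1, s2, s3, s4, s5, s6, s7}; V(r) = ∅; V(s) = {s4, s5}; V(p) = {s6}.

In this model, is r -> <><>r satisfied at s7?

Recall that <>ψ holds at a world iff ψ holds at some accessible world.
At s7: r is false, <><>r is false, so r -> <><>r is true.
  At s7: <><>r requires <>r at some successor in {s0, s2, s6}.
    At s0: <>r is false.
    At s2: <>r is false.
    At s6: <>r is false.
  So <><>r is false at s7.

Yes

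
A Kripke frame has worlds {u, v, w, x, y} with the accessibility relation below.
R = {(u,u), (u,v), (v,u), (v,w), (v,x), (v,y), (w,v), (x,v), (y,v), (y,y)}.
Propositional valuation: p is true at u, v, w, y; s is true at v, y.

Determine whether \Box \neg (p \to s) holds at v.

No

At v: \Box \neg (p \to s) requires \neg (p \to s) at every successor {u, w, x, y}.
  \neg (p \to s) fails at x, so \Box \neg (p \to s) is false at v.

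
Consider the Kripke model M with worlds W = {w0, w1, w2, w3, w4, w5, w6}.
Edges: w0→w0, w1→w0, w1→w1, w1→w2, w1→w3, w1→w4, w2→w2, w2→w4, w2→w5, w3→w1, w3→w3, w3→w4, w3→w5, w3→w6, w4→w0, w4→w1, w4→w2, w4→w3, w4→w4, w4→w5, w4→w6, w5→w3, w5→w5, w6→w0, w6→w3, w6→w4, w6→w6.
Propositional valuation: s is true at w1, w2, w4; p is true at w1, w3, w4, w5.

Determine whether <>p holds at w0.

At w0: <>p requires p at some successor in {w0}.
  At w0: p is false.
So <>p is false at w0.

No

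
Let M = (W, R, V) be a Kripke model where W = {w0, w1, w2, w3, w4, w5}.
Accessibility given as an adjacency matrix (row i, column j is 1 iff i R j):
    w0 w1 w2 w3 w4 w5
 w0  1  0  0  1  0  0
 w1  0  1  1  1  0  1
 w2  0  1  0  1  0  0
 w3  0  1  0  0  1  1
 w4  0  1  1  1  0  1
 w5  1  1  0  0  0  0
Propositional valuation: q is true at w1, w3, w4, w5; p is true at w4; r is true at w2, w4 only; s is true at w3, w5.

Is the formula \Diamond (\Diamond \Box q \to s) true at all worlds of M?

No

Let φ = \Diamond (\Diamond \Box q \to s). Evaluate φ at each world:
  w0 (successors {w0, w3}): φ is true.
  w1 (successors {w1, w2, w3, w5}): φ is true.
  w2 (successors {w1, w3}): φ is true.
  w3 (successors {w1, w4, w5}): φ is true.
  w4 (successors {w1, w2, w3, w5}): φ is true.
  w5 (successors {w0, w1}): φ is false.
Detail at w5 (counterexample):
  At w5: \Diamond (\Diamond \Box q \to s) requires \Diamond \Box q \to s at some successor in {w0, w1}.
    At w0: \Diamond \Box q \to s is false.
    At w1: \Diamond \Box q \to s is false.
  So \Diamond (\Diamond \Box q \to s) is false at w5.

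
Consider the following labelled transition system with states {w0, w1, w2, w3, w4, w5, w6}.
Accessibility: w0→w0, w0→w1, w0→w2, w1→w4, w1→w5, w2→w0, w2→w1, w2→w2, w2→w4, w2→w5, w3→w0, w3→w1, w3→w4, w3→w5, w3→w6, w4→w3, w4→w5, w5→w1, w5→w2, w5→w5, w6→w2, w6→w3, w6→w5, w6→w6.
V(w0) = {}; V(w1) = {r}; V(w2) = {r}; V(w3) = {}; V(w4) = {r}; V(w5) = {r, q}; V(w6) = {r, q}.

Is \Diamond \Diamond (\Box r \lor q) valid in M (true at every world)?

Let φ = \Diamond \Diamond (\Box r \lor q). Evaluate φ at each world:
  w0 (successors {w0, w1, w2}): φ is true.
  w1 (successors {w4, w5}): φ is true.
  w2 (successors {w0, w1, w2, w4, w5}): φ is true.
  w3 (successors {w0, w1, w4, w5, w6}): φ is true.
  w4 (successors {w3, w5}): φ is true.
  w5 (successors {w1, w2, w5}): φ is true.
  w6 (successors {w2, w3, w5, w6}): φ is true.
For instance, at w2:
  At w2: \Diamond \Diamond (\Box r \lor q) requires \Diamond (\Box r \lor q) at some successor in {w0, w1, w2, w4, w5}.
    \Diamond (\Box r \lor q) holds at w0, so \Diamond \Diamond (\Box r \lor q) is true at w2.
      At w0: \Diamond (\Box r \lor q) requires \Box r \lor q at some successor in {w0, w1, w2}.
        \Box r \lor q holds at w1, so \Diamond (\Box r \lor q) is true at w0.

Yes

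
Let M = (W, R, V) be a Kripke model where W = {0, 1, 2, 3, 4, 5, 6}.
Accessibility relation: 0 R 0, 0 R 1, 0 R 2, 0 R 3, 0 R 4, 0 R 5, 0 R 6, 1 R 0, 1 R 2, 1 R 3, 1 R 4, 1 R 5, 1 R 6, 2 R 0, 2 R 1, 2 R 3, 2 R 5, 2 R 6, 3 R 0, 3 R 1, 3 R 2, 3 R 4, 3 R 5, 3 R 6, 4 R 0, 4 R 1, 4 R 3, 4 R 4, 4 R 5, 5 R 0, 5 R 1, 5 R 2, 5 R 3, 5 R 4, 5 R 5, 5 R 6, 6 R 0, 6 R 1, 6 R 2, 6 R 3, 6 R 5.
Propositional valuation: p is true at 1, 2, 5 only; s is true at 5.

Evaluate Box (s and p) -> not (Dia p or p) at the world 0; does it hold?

Yes

Recall that Box ψ holds at a world iff ψ holds at every accessible world, and Dia ψ holds iff ψ holds at some accessible world.
At 0: Box (s and p) is false, not (Dia p or p) is false, so Box (s and p) -> not (Dia p or p) is true.
  At 0: Box (s and p) requires s and p at every successor {0, 1, 2, 3, 4, 5, 6}.
    s and p fails at 0, so Box (s and p) is false at 0.
  At 0: Dia p or p is true, so not (Dia p or p) is false.
    At 0: Dia p is true, p is false, so Dia p or p is true.
      At 0: Dia p requires p at some successor in {0, 1, 2, 3, 4, 5, 6}.
        p holds at 1, so Dia p is true at 0.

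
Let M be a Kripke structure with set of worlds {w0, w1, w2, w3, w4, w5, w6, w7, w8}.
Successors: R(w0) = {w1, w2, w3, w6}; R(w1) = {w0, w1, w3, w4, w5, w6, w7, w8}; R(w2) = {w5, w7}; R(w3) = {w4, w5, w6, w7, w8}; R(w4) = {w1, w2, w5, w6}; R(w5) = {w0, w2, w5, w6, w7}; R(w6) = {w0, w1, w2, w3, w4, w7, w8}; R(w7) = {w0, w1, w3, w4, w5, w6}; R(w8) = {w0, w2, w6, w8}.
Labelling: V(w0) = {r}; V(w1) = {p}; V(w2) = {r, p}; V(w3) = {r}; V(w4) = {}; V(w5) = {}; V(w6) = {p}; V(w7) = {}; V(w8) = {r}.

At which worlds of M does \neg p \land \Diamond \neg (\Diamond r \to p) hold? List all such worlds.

w0, w3, w4, w5, w7, w8

Recall that \Diamond ψ holds at a world iff ψ holds at some accessible world.
Let φ = \neg p \land \Diamond \neg (\Diamond r \to p). Evaluate φ at each world:
  w0 (successors {w1, w2, w3, w6}): φ is true.
  w1 (successors {w0, w1, w3, w4, w5, w6, w7, w8}): φ is false.
  w2 (successors {w5, w7}): φ is false.
  w3 (successors {w4, w5, w6, w7, w8}): φ is true.
  w4 (successors {w1, w2, w5, w6}): φ is true.
  w5 (successors {w0, w2, w5, w6, w7}): φ is true.
  w6 (successors {w0, w1, w2, w3, w4, w7, w8}): φ is false.
  w7 (successors {w0, w1, w3, w4, w5, w6}): φ is true.
  w8 (successors {w0, w2, w6, w8}): φ is true.
For instance, at w2:
  At w2: \neg p is false, \Diamond \neg (\Diamond r \to p) is true, so \neg p \land \Diamond \neg (\Diamond r \to p) is false.
    At w2: \Diamond \neg (\Diamond r \to p) requires \neg (\Diamond r \to p) at some successor in {w5, w7}.
      \neg (\Diamond r \to p) holds at w5, so \Diamond \neg (\Diamond r \to p) is true at w2.
Satisfying worlds: {w0, w3, w4, w5, w7, w8}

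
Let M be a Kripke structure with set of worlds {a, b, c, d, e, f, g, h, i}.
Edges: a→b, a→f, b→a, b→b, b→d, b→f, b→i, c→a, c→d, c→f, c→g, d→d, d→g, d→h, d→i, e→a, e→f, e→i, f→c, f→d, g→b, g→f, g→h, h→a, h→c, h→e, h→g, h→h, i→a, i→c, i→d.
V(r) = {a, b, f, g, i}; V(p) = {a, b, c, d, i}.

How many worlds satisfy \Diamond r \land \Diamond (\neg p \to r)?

Let φ = \Diamond r \land \Diamond (\neg p \to r). Evaluate φ at each world:
  a (successors {b, f}): φ is true.
  b (successors {a, b, d, f, i}): φ is true.
  c (successors {a, d, f, g}): φ is true.
  d (successors {d, g, h, i}): φ is true.
  e (successors {a, f, i}): φ is true.
  f (successors {c, d}): φ is false.
  g (successors {b, f, h}): φ is true.
  h (successors {a, c, e, g, h}): φ is true.
  i (successors {a, c, d}): φ is true.
For instance, at f:
  At f: \Diamond r is false, \Diamond (\neg p \to r) is true, so \Diamond r \land \Diamond (\neg p \to r) is false.
    At f: \Diamond r requires r at some successor in {c, d}.
      At c: r is false.
      At d: r is false.
    So \Diamond r is false at f.
    At f: \Diamond (\neg p \to r) requires \neg p \to r at some successor in {c, d}.
      \neg p \to r holds at c, so \Diamond (\neg p \to r) is true at f.
Satisfying worlds: {a, b, c, d, e, g, h, i}

8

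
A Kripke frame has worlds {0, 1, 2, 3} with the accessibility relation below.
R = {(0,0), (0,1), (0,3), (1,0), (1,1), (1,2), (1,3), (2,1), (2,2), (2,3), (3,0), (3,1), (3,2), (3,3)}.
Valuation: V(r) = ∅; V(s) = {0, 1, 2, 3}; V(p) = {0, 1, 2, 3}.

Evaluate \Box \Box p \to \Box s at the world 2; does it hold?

At 2: \Box \Box p is true, \Box s is true, so \Box \Box p \to \Box s is true.
  At 2: \Box \Box p requires \Box p at every successor {1, 2, 3}.
      At 1: \Box p requires p at every successor {0, 1, 2, 3}.
        At 0: p is true.
        At 1: p is true.
        At 2: p is true.
        At 3: p is true.
      So \Box p is true at 1.
      At 2: \Box p requires p at every successor {1, 2, 3}.
        At 1: p is true.
        At 2: p is true.
        At 3: p is true.
      So \Box p is true at 2.
      At 3: \Box p requires p at every successor {0, 1, 2, 3}.
        At 0: p is true.
        At 1: p is true.
        At 2: p is true.
        At 3: p is true.
      So \Box p is true at 3.
  So \Box \Box p is true at 2.
  At 2: \Box s requires s at every successor {1, 2, 3}.
    At 1: s is true.
    At 2: s is true.
    At 3: s is true.
  So \Box s is true at 2.

Yes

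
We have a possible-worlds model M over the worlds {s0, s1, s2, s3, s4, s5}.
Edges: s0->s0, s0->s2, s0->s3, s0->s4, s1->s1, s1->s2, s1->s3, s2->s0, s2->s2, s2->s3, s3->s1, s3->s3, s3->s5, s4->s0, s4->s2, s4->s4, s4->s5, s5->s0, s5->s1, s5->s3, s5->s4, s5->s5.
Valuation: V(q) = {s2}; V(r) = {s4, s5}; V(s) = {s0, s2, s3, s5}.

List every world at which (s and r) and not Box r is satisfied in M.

Let φ = (s and r) and not Box r. Evaluate φ at each world:
  s0 (successors {s0, s2, s3, s4}): φ is false.
  s1 (successors {s1, s2, s3}): φ is false.
  s2 (successors {s0, s2, s3}): φ is false.
  s3 (successors {s1, s3, s5}): φ is false.
  s4 (successors {s0, s2, s4, s5}): φ is false.
  s5 (successors {s0, s1, s3, s4, s5}): φ is true.
For instance, at s3:
  At s3: s and r is false, not Box r is true, so (s and r) and not Box r is false.
    At s3: Box r is false, so not Box r is true.
      At s3: Box r requires r at every successor {s1, s3, s5}.
        r fails at s1, so Box r is false at s3.
Satisfying worlds: {s5}

s5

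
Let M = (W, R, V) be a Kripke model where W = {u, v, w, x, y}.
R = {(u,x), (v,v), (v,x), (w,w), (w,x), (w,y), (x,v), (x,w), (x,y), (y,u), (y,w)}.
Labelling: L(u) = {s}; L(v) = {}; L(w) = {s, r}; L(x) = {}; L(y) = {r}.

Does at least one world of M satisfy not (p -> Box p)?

Let φ = not (p -> Box p). Evaluate φ at each world:
  u (successors {x}): φ is false.
  v (successors {v, x}): φ is false.
  w (successors {w, x, y}): φ is false.
  x (successors {v, w, y}): φ is false.
  y (successors {u, w}): φ is false.
For instance, at u:
  At u: p -> Box p is true, so not (p -> Box p) is false.
    At u: p is false, Box p is false, so p -> Box p is true.
      At u: Box p requires p at every successor {x}.
        p fails at x, so Box p is false at u.

No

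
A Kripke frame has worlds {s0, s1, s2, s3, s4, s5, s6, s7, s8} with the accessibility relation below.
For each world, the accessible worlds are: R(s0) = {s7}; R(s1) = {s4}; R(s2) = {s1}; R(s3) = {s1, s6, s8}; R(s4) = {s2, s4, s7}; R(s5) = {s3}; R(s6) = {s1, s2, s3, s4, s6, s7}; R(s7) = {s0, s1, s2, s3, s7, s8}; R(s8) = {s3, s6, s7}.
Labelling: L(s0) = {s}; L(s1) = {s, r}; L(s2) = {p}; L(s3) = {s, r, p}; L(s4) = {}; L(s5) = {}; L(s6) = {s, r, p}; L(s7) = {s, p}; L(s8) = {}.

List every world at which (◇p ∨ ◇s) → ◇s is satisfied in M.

Recall that ◇ψ holds at a world iff ψ holds at some accessible world.
Let φ = (◇p ∨ ◇s) → ◇s. Evaluate φ at each world:
  s0 (successors {s7}): φ is true.
  s1 (successors {s4}): φ is true.
  s2 (successors {s1}): φ is true.
  s3 (successors {s1, s6, s8}): φ is true.
  s4 (successors {s2, s4, s7}): φ is true.
  s5 (successors {s3}): φ is true.
  s6 (successors {s1, s2, s3, s4, s6, s7}): φ is true.
  s7 (successors {s0, s1, s2, s3, s7, s8}): φ is true.
  s8 (successors {s3, s6, s7}): φ is true.
For instance, at s8:
  At s8: ◇p ∨ ◇s is true, ◇s is true, so (◇p ∨ ◇s) → ◇s is true.
    At s8: ◇p is true, ◇s is true, so ◇p ∨ ◇s is true.
      At s8: ◇p requires p at some successor in {s3, s6, s7}.
        p holds at s3, so ◇p is true at s8.
      At s8: ◇s requires s at some successor in {s3, s6, s7}.
        s holds at s3, so ◇s is true at s8.
    At s8: ◇s requires s at some successor in {s3, s6, s7}.
      s holds at s3, so ◇s is true at s8.
Satisfying worlds: {s0, s1, s2, s3, s4, s5, s6, s7, s8}

s0, s1, s2, s3, s4, s5, s6, s7, s8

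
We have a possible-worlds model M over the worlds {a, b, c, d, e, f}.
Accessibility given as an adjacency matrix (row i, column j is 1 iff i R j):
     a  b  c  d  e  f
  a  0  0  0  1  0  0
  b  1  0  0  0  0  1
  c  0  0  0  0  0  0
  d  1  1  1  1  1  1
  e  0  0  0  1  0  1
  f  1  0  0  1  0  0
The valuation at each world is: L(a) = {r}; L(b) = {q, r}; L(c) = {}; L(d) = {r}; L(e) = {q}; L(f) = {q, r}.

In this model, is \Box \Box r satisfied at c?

At c: no accessible worlds, so \Box \Box r holds vacuously.

Yes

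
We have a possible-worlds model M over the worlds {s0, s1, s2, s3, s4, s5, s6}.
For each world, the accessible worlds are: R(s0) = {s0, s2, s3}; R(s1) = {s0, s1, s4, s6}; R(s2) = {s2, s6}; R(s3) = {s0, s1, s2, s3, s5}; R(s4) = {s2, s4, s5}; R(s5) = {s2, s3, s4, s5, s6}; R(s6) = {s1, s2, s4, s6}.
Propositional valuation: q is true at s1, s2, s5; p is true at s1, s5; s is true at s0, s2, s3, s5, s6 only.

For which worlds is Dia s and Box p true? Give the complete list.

Let φ = Dia s and Box p. Evaluate φ at each world:
  s0 (successors {s0, s2, s3}): φ is false.
  s1 (successors {s0, s1, s4, s6}): φ is false.
  s2 (successors {s2, s6}): φ is false.
  s3 (successors {s0, s1, s2, s3, s5}): φ is false.
  s4 (successors {s2, s4, s5}): φ is false.
  s5 (successors {s2, s3, s4, s5, s6}): φ is false.
  s6 (successors {s1, s2, s4, s6}): φ is false.
For instance, at s5:
  At s5: Dia s is true, Box p is false, so Dia s and Box p is false.
    At s5: Dia s requires s at some successor in {s2, s3, s4, s5, s6}.
      s holds at s2, so Dia s is true at s5.
    At s5: Box p requires p at every successor {s2, s3, s4, s5, s6}.
      p fails at s2, so Box p is false at s5.
Satisfying worlds: none.

none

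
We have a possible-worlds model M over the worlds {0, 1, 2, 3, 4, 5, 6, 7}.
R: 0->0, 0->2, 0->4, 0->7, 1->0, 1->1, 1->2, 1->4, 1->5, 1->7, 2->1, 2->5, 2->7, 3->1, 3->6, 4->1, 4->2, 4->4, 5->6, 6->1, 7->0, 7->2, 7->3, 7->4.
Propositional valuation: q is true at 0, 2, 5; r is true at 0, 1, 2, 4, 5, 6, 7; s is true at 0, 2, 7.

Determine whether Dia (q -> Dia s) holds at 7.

Yes

At 7: Dia (q -> Dia s) requires q -> Dia s at some successor in {0, 2, 3, 4}.
  q -> Dia s holds at 0, so Dia (q -> Dia s) is true at 7.
    At 0: q is true, Dia s is true, so q -> Dia s is true.
      At 0: Dia s requires s at some successor in {0, 2, 4, 7}.
        s holds at 0, so Dia s is true at 0.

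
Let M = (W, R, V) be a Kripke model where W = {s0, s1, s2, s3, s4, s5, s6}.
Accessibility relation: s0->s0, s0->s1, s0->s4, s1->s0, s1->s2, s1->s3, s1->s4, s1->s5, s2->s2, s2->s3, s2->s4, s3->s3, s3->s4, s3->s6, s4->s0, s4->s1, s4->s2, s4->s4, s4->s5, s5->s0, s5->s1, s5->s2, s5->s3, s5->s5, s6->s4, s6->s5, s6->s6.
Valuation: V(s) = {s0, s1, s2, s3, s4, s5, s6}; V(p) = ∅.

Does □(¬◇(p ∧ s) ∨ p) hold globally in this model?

Yes

Let φ = □(¬◇(p ∧ s) ∨ p). Evaluate φ at each world:
  s0 (successors {s0, s1, s4}): φ is true.
  s1 (successors {s0, s2, s3, s4, s5}): φ is true.
  s2 (successors {s2, s3, s4}): φ is true.
  s3 (successors {s3, s4, s6}): φ is true.
  s4 (successors {s0, s1, s2, s4, s5}): φ is true.
  s5 (successors {s0, s1, s2, s3, s5}): φ is true.
  s6 (successors {s4, s5, s6}): φ is true.
For instance, at s3:
  At s3: □(¬◇(p ∧ s) ∨ p) requires ¬◇(p ∧ s) ∨ p at every successor {s3, s4, s6}.
      At s3: ¬◇(p ∧ s) is true, p is false, so ¬◇(p ∧ s) ∨ p is true.
      At s4: ¬◇(p ∧ s) is true, p is false, so ¬◇(p ∧ s) ∨ p is true.
      At s6: ¬◇(p ∧ s) is true, p is false, so ¬◇(p ∧ s) ∨ p is true.
  So □(¬◇(p ∧ s) ∨ p) is true at s3.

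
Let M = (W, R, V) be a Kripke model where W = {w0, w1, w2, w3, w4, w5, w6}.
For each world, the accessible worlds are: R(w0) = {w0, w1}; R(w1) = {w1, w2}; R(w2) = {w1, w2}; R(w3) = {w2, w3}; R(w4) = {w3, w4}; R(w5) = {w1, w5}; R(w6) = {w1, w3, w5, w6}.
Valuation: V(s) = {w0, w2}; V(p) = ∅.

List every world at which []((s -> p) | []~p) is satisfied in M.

w0, w1, w2, w3, w4, w5, w6

Recall that []ψ holds at a world iff ψ holds at every accessible world, and <>ψ holds iff ψ holds at some accessible world.
Let φ = []((s -> p) | []~p). Evaluate φ at each world:
  w0 (successors {w0, w1}): φ is true.
  w1 (successors {w1, w2}): φ is true.
  w2 (successors {w1, w2}): φ is true.
  w3 (successors {w2, w3}): φ is true.
  w4 (successors {w3, w4}): φ is true.
  w5 (successors {w1, w5}): φ is true.
  w6 (successors {w1, w3, w5, w6}): φ is true.
For instance, at w0:
  At w0: []((s -> p) | []~p) requires (s -> p) | []~p at every successor {w0, w1}.
      At w0: s -> p is false, []~p is true, so (s -> p) | []~p is true.
      At w1: s -> p is true, []~p is true, so (s -> p) | []~p is true.
  So []((s -> p) | []~p) is true at w0.
Satisfying worlds: {w0, w1, w2, w3, w4, w5, w6}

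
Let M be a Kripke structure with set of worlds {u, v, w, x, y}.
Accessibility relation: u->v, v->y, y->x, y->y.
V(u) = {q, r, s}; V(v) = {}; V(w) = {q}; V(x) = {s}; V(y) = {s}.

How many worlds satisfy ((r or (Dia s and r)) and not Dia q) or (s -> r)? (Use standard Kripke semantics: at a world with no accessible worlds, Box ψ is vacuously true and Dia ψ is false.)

Let φ = ((r or (Dia s and r)) and not Dia q) or (s -> r). Evaluate φ at each world:
  u (successors {v}): φ is true.
  v (successors {y}): φ is true.
  w (successors ∅): φ is true.
  x (successors ∅): φ is false.
  y (successors {x, y}): φ is false.
For instance, at v:
  At v: (r or (Dia s and r)) and not Dia q is false, s -> r is true, so ((r or (Dia s and r)) and not Dia q) or (s -> r) is true.
    At v: r or (Dia s and r) is false, not Dia q is true, so (r or (Dia s and r)) and not Dia q is false.
      At v: r is false, Dia s and r is false, so r or (Dia s and r) is false.
      At v: Dia q is false, so not Dia q is true.
Satisfying worlds: {u, v, w}

3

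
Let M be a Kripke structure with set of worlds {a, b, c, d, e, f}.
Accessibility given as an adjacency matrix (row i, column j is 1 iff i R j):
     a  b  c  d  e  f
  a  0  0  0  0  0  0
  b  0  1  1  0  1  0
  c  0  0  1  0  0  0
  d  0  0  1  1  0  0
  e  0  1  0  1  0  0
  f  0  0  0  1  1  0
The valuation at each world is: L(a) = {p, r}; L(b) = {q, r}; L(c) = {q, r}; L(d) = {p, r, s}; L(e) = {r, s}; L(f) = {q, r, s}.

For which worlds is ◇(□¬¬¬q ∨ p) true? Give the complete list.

Let φ = ◇(□¬¬¬q ∨ p). Evaluate φ at each world:
  a (successors ∅): φ is false.
  b (successors {b, c, e}): φ is false.
  c (successors {c}): φ is false.
  d (successors {c, d}): φ is true.
  e (successors {b, d}): φ is true.
  f (successors {d, e}): φ is true.
For instance, at e:
  At e: ◇(□¬¬¬q ∨ p) requires □¬¬¬q ∨ p at some successor in {b, d}.
    □¬¬¬q ∨ p holds at d, so ◇(□¬¬¬q ∨ p) is true at e.
      At d: □¬¬¬q is false, p is true, so □¬¬¬q ∨ p is true.
Satisfying worlds: {d, e, f}

d, e, f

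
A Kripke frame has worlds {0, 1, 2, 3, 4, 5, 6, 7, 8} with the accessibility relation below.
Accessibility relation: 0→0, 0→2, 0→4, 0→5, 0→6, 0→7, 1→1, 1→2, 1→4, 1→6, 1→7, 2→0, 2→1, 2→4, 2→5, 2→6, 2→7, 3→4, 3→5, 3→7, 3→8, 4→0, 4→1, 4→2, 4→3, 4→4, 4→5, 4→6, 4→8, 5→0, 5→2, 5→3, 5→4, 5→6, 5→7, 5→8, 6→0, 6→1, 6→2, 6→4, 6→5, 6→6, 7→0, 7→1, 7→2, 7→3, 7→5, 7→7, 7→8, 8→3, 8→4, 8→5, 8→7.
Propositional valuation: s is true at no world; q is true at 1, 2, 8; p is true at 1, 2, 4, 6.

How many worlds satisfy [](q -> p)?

5

Let φ = [](q -> p). Evaluate φ at each world:
  0 (successors {0, 2, 4, 5, 6, 7}): φ is true.
  1 (successors {1, 2, 4, 6, 7}): φ is true.
  2 (successors {0, 1, 4, 5, 6, 7}): φ is true.
  3 (successors {4, 5, 7, 8}): φ is false.
  4 (successors {0, 1, 2, 3, 4, 5, 6, 8}): φ is false.
  5 (successors {0, 2, 3, 4, 6, 7, 8}): φ is false.
  6 (successors {0, 1, 2, 4, 5, 6}): φ is true.
  7 (successors {0, 1, 2, 3, 5, 7, 8}): φ is false.
  8 (successors {3, 4, 5, 7}): φ is true.
For instance, at 0:
  At 0: [](q -> p) requires q -> p at every successor {0, 2, 4, 5, 6, 7}.
    At 0: q -> p is true.
    At 2: q -> p is true.
    At 4: q -> p is true.
    At 5: q -> p is true.
    At 6: q -> p is true.
    At 7: q -> p is true.
  So [](q -> p) is true at 0.
Satisfying worlds: {0, 1, 2, 6, 8}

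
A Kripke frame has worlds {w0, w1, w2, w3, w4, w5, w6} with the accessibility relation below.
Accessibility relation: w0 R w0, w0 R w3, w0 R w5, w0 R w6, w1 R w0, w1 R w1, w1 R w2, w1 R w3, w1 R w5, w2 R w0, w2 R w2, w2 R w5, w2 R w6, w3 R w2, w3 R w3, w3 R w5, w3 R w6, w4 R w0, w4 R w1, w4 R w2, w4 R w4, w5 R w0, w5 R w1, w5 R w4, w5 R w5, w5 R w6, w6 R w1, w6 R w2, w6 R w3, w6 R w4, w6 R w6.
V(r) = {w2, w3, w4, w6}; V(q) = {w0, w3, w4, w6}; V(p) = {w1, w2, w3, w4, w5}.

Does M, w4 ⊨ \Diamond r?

Yes

At w4: \Diamond r requires r at some successor in {w0, w1, w2, w4}.
  r holds at w2, so \Diamond r is true at w4.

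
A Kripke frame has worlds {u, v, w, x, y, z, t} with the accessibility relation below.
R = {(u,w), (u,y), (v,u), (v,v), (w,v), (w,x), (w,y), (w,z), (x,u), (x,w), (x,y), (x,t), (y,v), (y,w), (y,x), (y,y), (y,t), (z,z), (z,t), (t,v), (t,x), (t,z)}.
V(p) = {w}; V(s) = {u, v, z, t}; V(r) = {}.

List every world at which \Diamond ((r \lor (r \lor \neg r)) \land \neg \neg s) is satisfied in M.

v, w, x, y, z, t

Let φ = \Diamond ((r \lor (r \lor \neg r)) \land \neg \neg s). Evaluate φ at each world:
  u (successors {w, y}): φ is false.
  v (successors {u, v}): φ is true.
  w (successors {v, x, y, z}): φ is true.
  x (successors {u, w, y, t}): φ is true.
  y (successors {v, w, x, y, t}): φ is true.
  z (successors {z, t}): φ is true.
  t (successors {v, x, z}): φ is true.
For instance, at z:
  At z: \Diamond ((r \lor (r \lor \neg r)) \land \neg \neg s) requires (r \lor (r \lor \neg r)) \land \neg \neg s at some successor in {z, t}.
    (r \lor (r \lor \neg r)) \land \neg \neg s holds at z, so \Diamond ((r \lor (r \lor \neg r)) \land \neg \neg s) is true at z.
Satisfying worlds: {v, w, x, y, z, t}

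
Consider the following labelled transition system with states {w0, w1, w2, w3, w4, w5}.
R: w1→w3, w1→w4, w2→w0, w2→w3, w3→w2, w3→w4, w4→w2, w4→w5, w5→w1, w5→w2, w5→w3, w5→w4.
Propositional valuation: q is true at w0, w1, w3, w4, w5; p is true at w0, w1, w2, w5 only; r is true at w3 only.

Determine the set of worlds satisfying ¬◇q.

Let φ = ¬◇q. Evaluate φ at each world:
  w0 (successors ∅): φ is true.
  w1 (successors {w3, w4}): φ is false.
  w2 (successors {w0, w3}): φ is false.
  w3 (successors {w2, w4}): φ is false.
  w4 (successors {w2, w5}): φ is false.
  w5 (successors {w1, w2, w3, w4}): φ is false.
For instance, at w5:
  At w5: ◇q is true, so ¬◇q is false.
    At w5: ◇q requires q at some successor in {w1, w2, w3, w4}.
      q holds at w1, so ◇q is true at w5.
Satisfying worlds: {w0}

w0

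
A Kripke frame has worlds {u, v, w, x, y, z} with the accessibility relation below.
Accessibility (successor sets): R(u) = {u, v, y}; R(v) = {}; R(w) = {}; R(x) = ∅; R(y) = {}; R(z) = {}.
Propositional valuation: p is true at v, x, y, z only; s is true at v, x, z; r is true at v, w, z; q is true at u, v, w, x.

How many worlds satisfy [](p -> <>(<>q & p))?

5

Let φ = [](p -> <>(<>q & p)). Evaluate φ at each world:
  u (successors {u, v, y}): φ is false.
  v (successors ∅): φ is true.
  w (successors ∅): φ is true.
  x (successors ∅): φ is true.
  y (successors ∅): φ is true.
  z (successors ∅): φ is true.
For instance, at u:
  At u: [](p -> <>(<>q & p)) requires p -> <>(<>q & p) at every successor {u, v, y}.
    p -> <>(<>q & p) fails at v, so [](p -> <>(<>q & p)) is false at u.
      At v: p is true, <>(<>q & p) is false, so p -> <>(<>q & p) is false.
Satisfying worlds: {v, w, x, y, z}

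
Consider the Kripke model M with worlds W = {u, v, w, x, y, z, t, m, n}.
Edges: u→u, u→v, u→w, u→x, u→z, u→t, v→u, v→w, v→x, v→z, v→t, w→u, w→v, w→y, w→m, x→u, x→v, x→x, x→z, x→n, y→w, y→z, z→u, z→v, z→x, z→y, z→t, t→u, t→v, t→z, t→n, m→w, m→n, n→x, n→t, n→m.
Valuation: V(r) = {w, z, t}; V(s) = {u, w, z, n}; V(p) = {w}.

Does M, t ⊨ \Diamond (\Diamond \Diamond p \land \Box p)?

At t: \Diamond (\Diamond \Diamond p \land \Box p) requires \Diamond \Diamond p \land \Box p at some successor in {u, v, z, n}.
  At u: \Diamond \Diamond p \land \Box p is false.
  At v: \Diamond \Diamond p \land \Box p is false.
  At z: \Diamond \Diamond p \land \Box p is false.
  At n: \Diamond \Diamond p \land \Box p is false.
So \Diamond (\Diamond \Diamond p \land \Box p) is false at t.

No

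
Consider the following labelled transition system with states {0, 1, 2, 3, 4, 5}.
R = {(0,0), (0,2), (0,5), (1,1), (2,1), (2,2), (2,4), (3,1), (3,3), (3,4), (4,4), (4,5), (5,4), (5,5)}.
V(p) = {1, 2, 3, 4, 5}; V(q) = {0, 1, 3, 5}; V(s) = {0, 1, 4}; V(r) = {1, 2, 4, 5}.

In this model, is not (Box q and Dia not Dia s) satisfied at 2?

Yes

At 2: Box q and Dia not Dia s is false, so not (Box q and Dia not Dia s) is true.
  At 2: Box q is false, Dia not Dia s is false, so Box q and Dia not Dia s is false.
    At 2: Box q requires q at every successor {1, 2, 4}.
      q fails at 2, so Box q is false at 2.
    At 2: Dia not Dia s requires not Dia s at some successor in {1, 2, 4}.
      At 1: not Dia s is false.
      At 2: not Dia s is false.
      At 4: not Dia s is false.
    So Dia not Dia s is false at 2.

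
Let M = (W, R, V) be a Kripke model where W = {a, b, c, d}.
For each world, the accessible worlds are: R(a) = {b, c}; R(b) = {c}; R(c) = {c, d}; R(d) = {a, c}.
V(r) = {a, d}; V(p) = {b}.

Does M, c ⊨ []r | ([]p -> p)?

Yes

At c: []r is false, []p -> p is true, so []r | ([]p -> p) is true.
  At c: []r requires r at every successor {c, d}.
    r fails at c, so []r is false at c.
  At c: []p is false, p is false, so []p -> p is true.
    At c: []p requires p at every successor {c, d}.
      p fails at c, so []p is false at c.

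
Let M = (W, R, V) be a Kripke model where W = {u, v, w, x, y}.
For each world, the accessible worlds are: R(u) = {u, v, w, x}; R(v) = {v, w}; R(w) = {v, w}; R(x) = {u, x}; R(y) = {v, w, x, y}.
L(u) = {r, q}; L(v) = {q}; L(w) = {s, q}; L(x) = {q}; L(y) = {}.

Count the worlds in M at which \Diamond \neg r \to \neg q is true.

1

Let φ = \Diamond \neg r \to \neg q. Evaluate φ at each world:
  u (successors {u, v, w, x}): φ is false.
  v (successors {v, w}): φ is false.
  w (successors {v, w}): φ is false.
  x (successors {u, x}): φ is false.
  y (successors {v, w, x, y}): φ is true.
For instance, at w:
  At w: \Diamond \neg r is true, \neg q is false, so \Diamond \neg r \to \neg q is false.
    At w: \Diamond \neg r requires \neg r at some successor in {v, w}.
      \neg r holds at v, so \Diamond \neg r is true at w.
Satisfying worlds: {y}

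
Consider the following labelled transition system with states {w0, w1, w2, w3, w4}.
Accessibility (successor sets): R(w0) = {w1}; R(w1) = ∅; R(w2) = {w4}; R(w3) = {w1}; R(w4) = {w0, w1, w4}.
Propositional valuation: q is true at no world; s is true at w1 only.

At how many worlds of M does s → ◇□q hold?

Let φ = s → ◇□q. Evaluate φ at each world:
  w0 (successors {w1}): φ is true.
  w1 (successors ∅): φ is false.
  w2 (successors {w4}): φ is true.
  w3 (successors {w1}): φ is true.
  w4 (successors {w0, w1, w4}): φ is true.
For instance, at w3:
  At w3: s is false, ◇□q is true, so s → ◇□q is true.
    At w3: ◇□q requires □q at some successor in {w1}.
      □q holds at w1, so ◇□q is true at w3.
Satisfying worlds: {w0, w2, w3, w4}

4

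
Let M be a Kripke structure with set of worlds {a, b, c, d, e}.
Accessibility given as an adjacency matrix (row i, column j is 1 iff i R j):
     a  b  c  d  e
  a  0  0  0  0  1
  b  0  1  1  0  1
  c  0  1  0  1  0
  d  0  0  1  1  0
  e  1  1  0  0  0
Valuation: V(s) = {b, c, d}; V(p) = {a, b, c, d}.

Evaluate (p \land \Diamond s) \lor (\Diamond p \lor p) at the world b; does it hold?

At b: p \land \Diamond s is true, \Diamond p \lor p is true, so (p \land \Diamond s) \lor (\Diamond p \lor p) is true.
  At b: p is true, \Diamond s is true, so p \land \Diamond s is true.
    At b: \Diamond s requires s at some successor in {b, c, e}.
      s holds at b, so \Diamond s is true at b.
  At b: \Diamond p is true, p is true, so \Diamond p \lor p is true.
    At b: \Diamond p requires p at some successor in {b, c, e}.
      p holds at b, so \Diamond p is true at b.

Yes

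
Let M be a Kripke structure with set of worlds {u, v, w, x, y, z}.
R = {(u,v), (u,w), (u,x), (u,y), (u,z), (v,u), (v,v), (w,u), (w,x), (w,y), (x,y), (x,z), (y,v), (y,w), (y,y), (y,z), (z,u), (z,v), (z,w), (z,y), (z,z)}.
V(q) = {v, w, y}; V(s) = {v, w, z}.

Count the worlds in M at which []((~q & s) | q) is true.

2

Let φ = []((~q & s) | q). Evaluate φ at each world:
  u (successors {v, w, x, y, z}): φ is false.
  v (successors {u, v}): φ is false.
  w (successors {u, x, y}): φ is false.
  x (successors {y, z}): φ is true.
  y (successors {v, w, y, z}): φ is true.
  z (successors {u, v, w, y, z}): φ is false.
For instance, at y:
  At y: []((~q & s) | q) requires (~q & s) | q at every successor {v, w, y, z}.
    At v: (~q & s) | q is true.
    At w: (~q & s) | q is true.
    At y: (~q & s) | q is true.
    At z: (~q & s) | q is true.
  So []((~q & s) | q) is true at y.
Satisfying worlds: {x, y}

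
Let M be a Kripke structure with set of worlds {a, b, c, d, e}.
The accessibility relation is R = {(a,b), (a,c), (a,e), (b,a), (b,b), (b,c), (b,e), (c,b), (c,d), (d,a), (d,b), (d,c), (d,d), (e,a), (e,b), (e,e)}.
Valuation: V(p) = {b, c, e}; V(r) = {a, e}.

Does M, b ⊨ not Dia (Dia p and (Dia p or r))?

No

At b: Dia (Dia p and (Dia p or r)) is true, so not Dia (Dia p and (Dia p or r)) is false.
  At b: Dia (Dia p and (Dia p or r)) requires Dia p and (Dia p or r) at some successor in {a, b, c, e}.
    Dia p and (Dia p or r) holds at a, so Dia (Dia p and (Dia p or r)) is true at b.
      At a: Dia p is true, Dia p or r is true, so Dia p and (Dia p or r) is true.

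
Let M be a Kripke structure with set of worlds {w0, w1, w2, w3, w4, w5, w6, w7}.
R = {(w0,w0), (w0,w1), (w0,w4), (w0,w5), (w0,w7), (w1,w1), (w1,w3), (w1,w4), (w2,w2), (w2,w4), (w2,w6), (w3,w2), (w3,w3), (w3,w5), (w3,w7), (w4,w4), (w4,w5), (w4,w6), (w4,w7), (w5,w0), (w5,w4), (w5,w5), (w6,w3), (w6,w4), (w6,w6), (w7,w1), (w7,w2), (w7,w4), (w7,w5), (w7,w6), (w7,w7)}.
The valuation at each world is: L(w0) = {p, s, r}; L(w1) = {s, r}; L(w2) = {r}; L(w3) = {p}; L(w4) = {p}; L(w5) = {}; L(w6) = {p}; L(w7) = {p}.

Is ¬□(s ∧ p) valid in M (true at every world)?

Let φ = ¬□(s ∧ p). Evaluate φ at each world:
  w0 (successors {w0, w1, w4, w5, w7}): φ is true.
  w1 (successors {w1, w3, w4}): φ is true.
  w2 (successors {w2, w4, w6}): φ is true.
  w3 (successors {w2, w3, w5, w7}): φ is true.
  w4 (successors {w4, w5, w6, w7}): φ is true.
  w5 (successors {w0, w4, w5}): φ is true.
  w6 (successors {w3, w4, w6}): φ is true.
  w7 (successors {w1, w2, w4, w5, w6, w7}): φ is true.
For instance, at w5:
  At w5: □(s ∧ p) is false, so ¬□(s ∧ p) is true.
    At w5: □(s ∧ p) requires s ∧ p at every successor {w0, w4, w5}.
      s ∧ p fails at w4, so □(s ∧ p) is false at w5.

Yes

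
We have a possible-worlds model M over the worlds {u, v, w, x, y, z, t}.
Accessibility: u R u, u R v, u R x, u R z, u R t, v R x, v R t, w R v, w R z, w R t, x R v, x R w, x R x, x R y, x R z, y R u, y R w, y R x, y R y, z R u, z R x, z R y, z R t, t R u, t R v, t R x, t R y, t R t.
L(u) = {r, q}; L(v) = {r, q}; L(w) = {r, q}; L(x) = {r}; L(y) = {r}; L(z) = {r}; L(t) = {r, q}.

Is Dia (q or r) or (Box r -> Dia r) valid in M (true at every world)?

Yes

Let φ = Dia (q or r) or (Box r -> Dia r). Evaluate φ at each world:
  u (successors {u, v, x, z, t}): φ is true.
  v (successors {x, t}): φ is true.
  w (successors {v, z, t}): φ is true.
  x (successors {v, w, x, y, z}): φ is true.
  y (successors {u, w, x, y}): φ is true.
  z (successors {u, x, y, t}): φ is true.
  t (successors {u, v, x, y, t}): φ is true.
For instance, at w:
  At w: Dia (q or r) is true, Box r -> Dia r is true, so Dia (q or r) or (Box r -> Dia r) is true.
    At w: Dia (q or r) requires q or r at some successor in {v, z, t}.
      q or r holds at v, so Dia (q or r) is true at w.
    At w: Box r is true, Dia r is true, so Box r -> Dia r is true.
      At w: Box r requires r at every successor {v, z, t}.
        At v: r is true.
        At z: r is true.
        At t: r is true.
      So Box r is true at w.
      At w: Dia r requires r at some successor in {v, z, t}.
        r holds at v, so Dia r is true at w.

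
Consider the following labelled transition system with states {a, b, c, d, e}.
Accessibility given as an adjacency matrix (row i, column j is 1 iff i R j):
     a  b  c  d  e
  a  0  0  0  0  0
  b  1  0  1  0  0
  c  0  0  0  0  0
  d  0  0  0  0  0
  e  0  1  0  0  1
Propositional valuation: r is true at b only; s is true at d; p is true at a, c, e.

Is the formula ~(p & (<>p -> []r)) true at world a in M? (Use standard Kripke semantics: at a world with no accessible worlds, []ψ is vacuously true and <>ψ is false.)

Recall that []ψ holds at a world iff ψ holds at every accessible world, and <>ψ holds iff ψ holds at some accessible world.
At a: p & (<>p -> []r) is true, so ~(p & (<>p -> []r)) is false.
  At a: p is true, <>p -> []r is true, so p & (<>p -> []r) is true.
    At a: <>p is false, []r is true, so <>p -> []r is true.
      At a: no accessible worlds, so <>p is false.
      At a: no accessible worlds, so []r holds vacuously.

No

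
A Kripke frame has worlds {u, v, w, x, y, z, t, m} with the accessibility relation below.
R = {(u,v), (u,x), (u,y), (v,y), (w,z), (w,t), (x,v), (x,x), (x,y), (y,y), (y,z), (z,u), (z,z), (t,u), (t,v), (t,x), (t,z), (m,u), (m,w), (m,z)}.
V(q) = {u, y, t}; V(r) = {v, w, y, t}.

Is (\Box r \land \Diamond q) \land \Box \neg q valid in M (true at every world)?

Let φ = (\Box r \land \Diamond q) \land \Box \neg q. Evaluate φ at each world:
  u (successors {v, x, y}): φ is false.
  v (successors {y}): φ is false.
  w (successors {z, t}): φ is false.
  x (successors {v, x, y}): φ is false.
  y (successors {y, z}): φ is false.
  z (successors {u, z}): φ is false.
  t (successors {u, v, x, z}): φ is false.
  m (successors {u, w, z}): φ is false.
Detail at u (counterexample):
  At u: \Box r \land \Diamond q is false, \Box \neg q is false, so (\Box r \land \Diamond q) \land \Box \neg q is false.
    At u: \Box r is false, \Diamond q is true, so \Box r \land \Diamond q is false.
      At u: \Box r requires r at every successor {v, x, y}.
        r fails at x, so \Box r is false at u.
      At u: \Diamond q requires q at some successor in {v, x, y}.
        q holds at y, so \Diamond q is true at u.
    At u: \Box \neg q requires \neg q at every successor {v, x, y}.
      \neg q fails at y, so \Box \neg q is false at u.

No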